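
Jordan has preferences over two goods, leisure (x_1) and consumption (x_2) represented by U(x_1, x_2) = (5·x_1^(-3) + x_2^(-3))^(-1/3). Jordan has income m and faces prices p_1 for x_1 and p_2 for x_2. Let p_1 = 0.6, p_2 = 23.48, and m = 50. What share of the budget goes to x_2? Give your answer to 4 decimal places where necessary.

MRS = MU_x_1/MU_x_2 = 5·(x_2/x_1)^(4). Set equal to p_1/p_2.
Solve for the ratio: x_2/x_1 = [(1/5)·p_1/p_2]^(0.25).
With the ratio pinned down, the budget gives x_1* = m/(p_1 + p_2·(x_2/x_1)) and x_2* = (x_2/x_1)·x_1*.
Numerically x_2/x_1 = 0.267375, so x_1* = 50/(0.6 + 23.48·0.267375) = 7.2696 and x_2* = 0.267375·7.2696 = 1.9437.
Expenditure on x_2: 23.48·1.9437 = 45.6382; share = 0.9128.

share on x_2 = 0.9128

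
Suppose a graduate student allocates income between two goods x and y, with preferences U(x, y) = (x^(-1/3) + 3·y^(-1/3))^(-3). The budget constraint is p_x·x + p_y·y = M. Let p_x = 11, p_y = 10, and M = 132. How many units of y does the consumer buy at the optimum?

y* = 9.108

MU_x ∝ x^(-4/3), MU_y ∝ 3·y^(-4/3), so MRS = (1/3)·(y/x)^(4/3) = p_x/p_y.
Hence y/x = (3·p_x/p_y)^(1/(4/3)), i.e. raised to the 0.75 power.
With the ratio pinned down, the budget gives x* = M/(p_x + p_y·(y/x)) and y* = (y/x)·x*.
Numerically y/x = 2.448417, so x* = 132/(11 + 10·2.448417) = 3.72 and y* = 2.448417·3.72 = 9.108.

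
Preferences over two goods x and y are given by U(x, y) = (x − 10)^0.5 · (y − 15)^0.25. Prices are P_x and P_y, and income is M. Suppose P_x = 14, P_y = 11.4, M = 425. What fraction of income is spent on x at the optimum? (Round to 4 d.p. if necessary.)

share on x = 0.5082

MRS = 2·(y−15)/(x−10). Tangency with P_x/P_y gives y−15 = (1/2)·(P_x/P_y)·(x−10).
Substituting into the budget: x* = 10 + 2/3·(M − 10·P_x − 15·P_y)/P_x, and y* = 15 + 1/3·(…)/P_y.
Discretionary income = 425 − 10·14 − 15·11.4 = 114; x* = 10 + 2/3·114/14 = 15.4286; y* = 15 + 1/3·114/11.4 = 18.3333.
Expenditure on x: 14·15.4286 = 216; share = 0.5082.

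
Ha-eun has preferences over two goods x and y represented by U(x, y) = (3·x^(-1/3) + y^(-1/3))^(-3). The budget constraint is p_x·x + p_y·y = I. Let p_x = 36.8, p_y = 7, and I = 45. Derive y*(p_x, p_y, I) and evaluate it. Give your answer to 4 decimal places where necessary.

Substitute y = (y/x)·x into the budget: x* = I/(p_x + p_y·(y/x)).
Numerically y/x = 1.523075, so x* = 45/(36.8 + 7·1.523075) = 0.9481 and y* = 1.523075·0.9481 = 1.4441.

y* = 1.4441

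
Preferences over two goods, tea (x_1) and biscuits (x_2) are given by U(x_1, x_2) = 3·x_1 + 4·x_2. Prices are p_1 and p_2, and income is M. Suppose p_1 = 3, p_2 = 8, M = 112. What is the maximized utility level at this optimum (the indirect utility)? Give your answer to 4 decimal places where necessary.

Numerically: x_1* = 37.3333, x_2* = 0.
Utility at the optimum: U(37.3333, 0) = 112.

V = 112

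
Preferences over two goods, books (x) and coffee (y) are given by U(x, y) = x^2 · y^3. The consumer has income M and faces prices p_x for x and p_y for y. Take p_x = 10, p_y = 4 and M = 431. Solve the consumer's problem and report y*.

At p_x=10, p_y=4, M=431: y* = 0.6·431/4 = 64.65.

y* = 64.65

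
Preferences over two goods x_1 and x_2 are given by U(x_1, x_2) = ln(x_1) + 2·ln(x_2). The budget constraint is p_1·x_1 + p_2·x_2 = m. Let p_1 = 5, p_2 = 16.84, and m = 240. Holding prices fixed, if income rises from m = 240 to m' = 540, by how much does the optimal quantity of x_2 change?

Demand: x_1*(p_1,p_2,m) = 1/3·m/p_1 and x_2* = 2/3·m/p_2.
At p_1=5, p_2=16.84, m=240: x_2* = 2/3·240/16.84 = 9.5012.
At m' = 540: x_2* = 21.3777. Change: 21.3777 − 9.5012 = 11.8765.

Δx_2* = 11.8765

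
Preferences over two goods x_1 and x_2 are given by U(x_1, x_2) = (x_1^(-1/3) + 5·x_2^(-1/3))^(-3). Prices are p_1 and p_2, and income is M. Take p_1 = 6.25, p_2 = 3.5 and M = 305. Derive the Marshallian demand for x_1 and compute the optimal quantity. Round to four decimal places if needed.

x_1* = 12.5369

With the ratio pinned down, the budget gives x_1* = M/(p_1 + p_2·(x_2/x_1)) and x_2* = (x_2/x_1)·x_1*.
Numerically x_2/x_1 = 5.165192, so x_1* = 305/(6.25 + 3.5·5.165192) = 12.5369.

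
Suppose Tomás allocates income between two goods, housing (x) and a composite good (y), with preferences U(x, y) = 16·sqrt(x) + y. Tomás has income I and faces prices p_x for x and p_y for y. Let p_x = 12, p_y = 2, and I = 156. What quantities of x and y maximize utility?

MU_x = 8/√x, MU_y = 1. Tangency: 8/√x = p_x/p_y.
Thus x* = (8·p_y/p_x)² — independent of I — with the rest of income spent on y.
Plugging in: x* = (8·2/12)² = 1.7778, y* = 67.3333.

x* = 1.7778, y* = 67.3333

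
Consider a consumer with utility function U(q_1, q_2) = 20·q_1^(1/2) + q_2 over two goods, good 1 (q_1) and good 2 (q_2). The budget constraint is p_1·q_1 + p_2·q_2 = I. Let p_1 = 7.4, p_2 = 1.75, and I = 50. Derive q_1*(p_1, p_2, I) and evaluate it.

MU_q_1 = 10/√q_1, MU_q_2 = 1. Tangency: 10/√q_1 = p_1/p_2.
Solve: √q_1 = 10·p_2/p_1, so q_1*(p_1,p_2) = (10·p_2/p_1)², and q_2* = (I − p_1·q_1*)/p_2.
Plugging in: q_1* = (10·1.75/7.4)² = 5.5926.

q_1* = 5.5926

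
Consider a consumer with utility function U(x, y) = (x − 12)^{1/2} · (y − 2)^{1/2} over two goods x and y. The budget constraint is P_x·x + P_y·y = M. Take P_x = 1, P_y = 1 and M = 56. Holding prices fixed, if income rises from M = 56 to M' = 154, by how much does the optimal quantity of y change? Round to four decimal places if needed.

After buying the subsistence bundle (12, 2), a share 0.5 of the remaining income goes to x: x* = 12 + 0.5·(M − 12P_x − 2P_y)/P_x.
Discretionary income = 56 − 12·1 − 2·1 = 42; y* = 2 + 0.5·42/1 = 23.
At M' = 154: y* = 72. Change: 72 − 23 = 49.

Δy* = 49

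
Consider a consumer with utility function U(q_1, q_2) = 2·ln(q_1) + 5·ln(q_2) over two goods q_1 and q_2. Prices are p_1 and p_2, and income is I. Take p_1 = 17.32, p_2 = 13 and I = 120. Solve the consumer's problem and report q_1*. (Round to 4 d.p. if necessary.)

MU_q_1/MU_q_2 = (2·q_2)/(5·q_1); tangency sets this equal to p_1/p_2.
Rearranging, p_2·q_2 = (5/2)·p_1·q_1. Substituting into the budget gives p_1·q_1·(1 + (5/2)) = I.
Demand: q_1*(p_1,p_2,I) = 2/7·I/p_1 and q_2* = 5/7·I/p_2.
At p_1=17.32, p_2=13, I=120: q_1* = 2/7·120/17.32 = 1.9795.

q_1* = 1.9795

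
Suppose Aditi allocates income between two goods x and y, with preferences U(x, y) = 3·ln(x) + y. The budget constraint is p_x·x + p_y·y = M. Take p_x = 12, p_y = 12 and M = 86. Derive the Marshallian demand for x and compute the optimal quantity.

x* = 3

MU_x = 3/x, MU_y = 1. Tangency: 3/x = p_x/p_y.
So x*(p_x,p_y) = 3·p_y/p_x, independent of income; and y* = (M − 3·p_y)/p_y.
At the given prices: x* = 3·12/12 = 3.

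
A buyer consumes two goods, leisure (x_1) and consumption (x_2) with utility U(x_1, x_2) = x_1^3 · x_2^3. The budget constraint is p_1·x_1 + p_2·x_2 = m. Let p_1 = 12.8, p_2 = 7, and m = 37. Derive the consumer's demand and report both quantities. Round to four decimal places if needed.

x_1* = 1.4453, x_2* = 2.6429

Demand: x_1*(p_1,p_2,m) = 0.5·m/p_1 and x_2* = 0.5·m/p_2.
At p_1=12.8, p_2=7, m=37: x_1* = 0.5·37/12.8 = 1.4453, x_2* = 2.6429.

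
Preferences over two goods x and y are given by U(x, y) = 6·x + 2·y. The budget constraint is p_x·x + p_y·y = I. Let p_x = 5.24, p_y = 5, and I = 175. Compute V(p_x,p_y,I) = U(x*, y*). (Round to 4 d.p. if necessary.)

Perfect substitutes: compare marginal utility per dollar. 6/p_x vs 2/p_y → 1.145 vs 0.4.
x gives more utility per dollar, so spend all income on x: x* = I/p_x, y* = 0.
Numerically: x* = 33.3969, y* = 0.
Utility at the optimum: U(33.3969, 0) = 200.3817.

V = 200.3817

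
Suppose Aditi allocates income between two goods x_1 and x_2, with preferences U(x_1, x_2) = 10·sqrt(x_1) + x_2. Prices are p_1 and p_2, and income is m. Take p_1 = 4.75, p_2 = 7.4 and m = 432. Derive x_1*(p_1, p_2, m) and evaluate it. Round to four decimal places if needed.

x_1* = 60.6759

Set MRS = p_1/p_2: 5·x_1^(−1/2) = p_1/p_2.
Thus x_1* = (5·p_2/p_1)² — independent of m — with the rest of income spent on x_2.
Plugging in: x_1* = (5·7.4/4.75)² = 60.6759.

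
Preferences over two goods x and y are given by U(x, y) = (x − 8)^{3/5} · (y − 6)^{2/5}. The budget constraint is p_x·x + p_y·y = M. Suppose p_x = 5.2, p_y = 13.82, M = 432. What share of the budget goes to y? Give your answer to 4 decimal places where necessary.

After buying the subsistence bundle (8, 6), a share 0.6 of the remaining income goes to x: x* = 8 + 0.6·(M − 8p_x − 6p_y)/p_x.
Discretionary income = 432 − 8·5.2 − 6·13.82 = 307.48; x* = 8 + 0.6·307.48/5.2 = 43.4785; y* = 6 + 0.4·307.48/13.82 = 14.8996.
Expenditure on y: 13.82·14.8996 = 205.912; share = 0.4766.

share on y = 0.4766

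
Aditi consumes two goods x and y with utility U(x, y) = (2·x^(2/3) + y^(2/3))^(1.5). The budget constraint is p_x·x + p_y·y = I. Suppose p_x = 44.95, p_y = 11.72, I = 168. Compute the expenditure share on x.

share on x = 0.3523

MRS = MU_x/MU_y = 2·(y/x)^(1/3). Set equal to p_x/p_y.
Hence y/x = ((1/2)·p_x/p_y)^(1/(1/3)), i.e. raised to the 3 power.
With the ratio pinned down, the budget gives x* = I/(p_x + p_y·(y/x)) and y* = (y/x)·x*.
Numerically y/x = 7.052064, so x* = 168/(44.95 + 11.72·7.052064) = 1.3166 and y* = 7.052064·1.3166 = 9.2848.
Expenditure on x: 44.95·1.3166 = 59.1817; share = 0.3523.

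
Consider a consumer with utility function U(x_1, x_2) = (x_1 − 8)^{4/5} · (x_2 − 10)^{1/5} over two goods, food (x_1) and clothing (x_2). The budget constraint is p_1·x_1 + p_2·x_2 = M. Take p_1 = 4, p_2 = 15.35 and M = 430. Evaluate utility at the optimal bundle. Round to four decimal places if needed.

V = 28.3196

This is Cobb-Douglas in (x_1−8, x_2−10): tangency gives 0.8·p_2·(x_2−10) = 0.2·p_1·(x_1−8).
After buying the subsistence bundle (8, 10), a share 0.8 of the remaining income goes to x_1: x_1* = 8 + 0.8·(M − 8p_1 − 10p_2)/p_1.
Discretionary income = 430 − 8·4 − 10·15.35 = 244.5; x_1* = 8 + 0.8·244.5/4 = 56.9; x_2* = 10 + 0.2·244.5/15.35 = 13.1857.
Utility at the optimum: U(56.9, 13.1857) = 28.3196.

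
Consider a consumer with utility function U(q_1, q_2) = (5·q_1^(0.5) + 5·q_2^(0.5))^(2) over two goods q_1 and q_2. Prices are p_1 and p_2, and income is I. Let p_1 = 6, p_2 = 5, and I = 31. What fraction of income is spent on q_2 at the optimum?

MU_q_1 ∝ 5·q_1^(-0.5), MU_q_2 ∝ 5·q_2^(-0.5), so MRS = (q_2/q_1)^(0.5) = p_1/p_2.
Hence q_2/q_1 = (p_1/p_2)^(1/(0.5)), i.e. raised to the 2 power.
With the ratio pinned down, the budget gives q_1* = I/(p_1 + p_2·(q_2/q_1)) and q_2* = (q_2/q_1)·q_1*.
Numerically q_2/q_1 = 1.44, so q_1* = 31/(6 + 5·1.44) = 2.3485 and q_2* = 1.44·2.3485 = 3.3818.
Expenditure on q_2: 5·3.3818 = 16.9091; share = 0.5455.

share on q_2 = 0.5455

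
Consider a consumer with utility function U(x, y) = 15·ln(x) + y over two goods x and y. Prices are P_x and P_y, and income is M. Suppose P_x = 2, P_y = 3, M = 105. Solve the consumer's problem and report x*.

So x*(P_x,P_y) = 15·P_y/P_x, independent of income; and y* = (M − 15·P_y)/P_y.
At the given prices: x* = 15·3/2 = 22.5.

x* = 22.5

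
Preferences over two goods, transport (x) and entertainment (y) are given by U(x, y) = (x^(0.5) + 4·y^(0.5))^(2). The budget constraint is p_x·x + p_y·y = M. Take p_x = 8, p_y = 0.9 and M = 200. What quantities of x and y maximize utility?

x* = 0.1746, y* = 220.6706

From the CES first-order condition, (1/4)·(y/x)^(0.5) = p_x/p_y.
Solve for the ratio: y/x = [4·p_x/p_y]^(2).
Substitute y = (y/x)·x into the budget: x* = M/(p_x + p_y·(y/x)).
Numerically y/x = 1264.197531, so x* = 200/(8 + 0.9·1264.197531) = 0.1746 and y* = 1264.197531·0.1746 = 220.6706.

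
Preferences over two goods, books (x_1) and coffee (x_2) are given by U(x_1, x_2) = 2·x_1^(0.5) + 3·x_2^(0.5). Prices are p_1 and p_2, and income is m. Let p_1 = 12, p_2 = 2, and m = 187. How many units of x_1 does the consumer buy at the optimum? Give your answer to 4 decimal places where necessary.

MU_x_1 ∝ 2·x_1^(-0.5), MU_x_2 ∝ 3·x_2^(-0.5), so MRS = (2/3)·(x_2/x_1)^(0.5) = p_1/p_2.
Hence x_2/x_1 = ((3/2)·p_1/p_2)^(1/(0.5)), i.e. raised to the 2 power.
Substitute x_2 = (x_2/x_1)·x_1 into the budget: x_1* = m/(p_1 + p_2·(x_2/x_1)).
Numerically x_2/x_1 = 81, so x_1* = 187/(12 + 2·81) = 1.0747.

x_1* = 1.0747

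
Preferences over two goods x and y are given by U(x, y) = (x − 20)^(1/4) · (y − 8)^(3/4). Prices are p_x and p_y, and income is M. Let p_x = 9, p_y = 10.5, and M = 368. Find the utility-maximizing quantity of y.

Substituting into the budget: x* = 20 + 0.25·(M − 20·p_x − 8·p_y)/p_x, and y* = 8 + 0.75·(…)/p_y.
Discretionary income = 368 − 20·9 − 8·10.5 = 104; y* = 8 + 0.75·104/10.5 = 15.4286.

y* = 15.4286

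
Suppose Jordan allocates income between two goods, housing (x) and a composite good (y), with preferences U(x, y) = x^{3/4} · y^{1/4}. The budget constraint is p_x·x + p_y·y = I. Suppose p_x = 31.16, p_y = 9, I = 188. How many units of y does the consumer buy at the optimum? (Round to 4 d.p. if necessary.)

Tangency: MRS = 3·y/x = p_x/p_y.
Rearranging, p_y·y = (1/3)·p_x·x. Substituting into the budget gives p_x·x·(1 + (1/3)) = I.
Demand: x*(p_x,p_y,I) = 0.75·I/p_x and y* = 0.25·I/p_y.
At p_x=31.16, p_y=9, I=188: y* = 0.25·188/9 = 5.2222.

y* = 5.2222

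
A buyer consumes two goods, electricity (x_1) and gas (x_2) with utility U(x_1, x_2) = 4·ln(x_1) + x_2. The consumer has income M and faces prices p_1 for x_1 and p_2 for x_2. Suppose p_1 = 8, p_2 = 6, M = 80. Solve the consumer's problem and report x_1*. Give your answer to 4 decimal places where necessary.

x_1* = 3

Set MRS = p_1/p_2: (4/x_1)/1 = p_1/p_2.
So x_1*(p_1,p_2) = 4·p_2/p_1, independent of income; and x_2* = (M − 4·p_2)/p_2.
At the given prices: x_1* = 4·6/8 = 3.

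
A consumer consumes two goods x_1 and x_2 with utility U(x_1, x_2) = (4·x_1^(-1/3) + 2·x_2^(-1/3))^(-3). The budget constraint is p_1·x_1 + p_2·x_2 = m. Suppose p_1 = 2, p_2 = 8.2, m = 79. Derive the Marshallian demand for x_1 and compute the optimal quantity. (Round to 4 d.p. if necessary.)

MRS = MU_x_1/MU_x_2 = 2·(x_2/x_1)^(4/3). Set equal to p_1/p_2.
Solve for the ratio: x_2/x_1 = [(1/2)·p_1/p_2]^(0.75).
Substitute x_2 = (x_2/x_1)·x_1 into the budget: x_1* = m/(p_1 + p_2·(x_2/x_1)).
Numerically x_2/x_1 = 0.206367, so x_1* = 79/(2 + 8.2·0.206367) = 21.3964.

x_1* = 21.3964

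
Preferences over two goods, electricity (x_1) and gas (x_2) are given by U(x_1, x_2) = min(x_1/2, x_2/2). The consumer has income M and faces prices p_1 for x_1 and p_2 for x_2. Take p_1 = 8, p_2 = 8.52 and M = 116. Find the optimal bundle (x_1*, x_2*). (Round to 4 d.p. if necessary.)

x_1* = 7.0218, x_2* = 7.0218

With perfect complements, no substitution: consume in ratio x_1:x_2 = 2:2.
Budget: p_1·x_1 + p_2·x_1 = M, so (2·p_1 + 2·p_2)·x_1 = 2·M.
Demand: x_1*(p_1,p_2,M) = 2·M/(2·p_1 + 2·p_2), x_2* = 2·M/(2·p_1 + 2·p_2).
Here 2·8 + 2·8.52 = 33.04, giving x_1* = 7.0218 and x_2* = 7.0218.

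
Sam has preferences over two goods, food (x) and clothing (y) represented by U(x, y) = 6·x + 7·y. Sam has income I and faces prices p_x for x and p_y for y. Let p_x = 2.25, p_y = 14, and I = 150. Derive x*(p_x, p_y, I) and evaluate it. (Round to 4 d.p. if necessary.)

x* = 66.6667

Perfect substitutes: compare marginal utility per dollar. 6/p_x vs 7/p_y → 2.6667 vs 0.5.
x gives more utility per dollar, so spend all income on x: x* = I/p_x, y* = 0.
Numerically: x* = 66.6667, y* = 0.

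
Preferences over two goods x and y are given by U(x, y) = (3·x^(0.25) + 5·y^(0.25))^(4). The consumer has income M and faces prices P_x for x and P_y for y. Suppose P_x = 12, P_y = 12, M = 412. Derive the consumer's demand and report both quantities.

x* = 11.5365, y* = 22.7968

From the CES first-order condition, (3/5)·(y/x)^(0.75) = P_x/P_y.
Solve for the ratio: y/x = [(5/3)·P_x/P_y]^(4/3).
With the ratio pinned down, the budget gives x* = M/(P_x + P_y·(y/x)) and y* = (y/x)·x*.
Numerically y/x = 1.976052, so x* = 412/(12 + 12·1.976052) = 11.5365 and y* = 1.976052·11.5365 = 22.7968.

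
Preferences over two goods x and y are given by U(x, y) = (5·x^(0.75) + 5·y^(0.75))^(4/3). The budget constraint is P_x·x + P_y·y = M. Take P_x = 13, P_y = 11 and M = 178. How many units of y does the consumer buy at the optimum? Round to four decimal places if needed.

From the CES first-order condition, (y/x)^(0.25) = P_x/P_y.
Solve for the ratio: y/x = [P_x/P_y]^(4).
Substitute y = (y/x)·x into the budget: x* = M/(P_x + P_y·(y/x)).
Numerically y/x = 1.950755, so x* = 178/(13 + 11·1.950755) = 5.1657 and y* = 1.950755·5.1657 = 10.0769.

y* = 10.0769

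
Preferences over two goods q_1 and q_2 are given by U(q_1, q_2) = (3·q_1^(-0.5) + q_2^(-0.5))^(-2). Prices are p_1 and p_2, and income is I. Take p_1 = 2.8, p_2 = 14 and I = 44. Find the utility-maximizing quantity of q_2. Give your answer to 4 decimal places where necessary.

q_2* = 1.418

From the CES first-order condition, 3·(q_2/q_1)^(1.5) = p_1/p_2.
Hence q_2/q_1 = ((1/3)·p_1/p_2)^(1/(1.5)), i.e. raised to the 2/3 power.
With the ratio pinned down, the budget gives q_1* = I/(p_1 + p_2·(q_2/q_1)) and q_2* = (q_2/q_1)·q_1*.
Numerically q_2/q_1 = 0.164414, so q_1* = 44/(2.8 + 14·0.164414) = 8.6244 and q_2* = 0.164414·8.6244 = 1.418.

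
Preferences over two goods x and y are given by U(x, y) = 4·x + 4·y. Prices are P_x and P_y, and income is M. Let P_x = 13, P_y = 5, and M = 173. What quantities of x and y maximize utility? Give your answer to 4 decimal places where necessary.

x* = 0, y* = 34.6

Linear utility — the consumer picks whichever good has higher MU/price: 4/13 = 0.3077 vs 4/5 = 0.8.
y gives more utility per dollar, so spend all income on y: y* = M/P_y, x* = 0.
Numerically: x* = 0, y* = 34.6.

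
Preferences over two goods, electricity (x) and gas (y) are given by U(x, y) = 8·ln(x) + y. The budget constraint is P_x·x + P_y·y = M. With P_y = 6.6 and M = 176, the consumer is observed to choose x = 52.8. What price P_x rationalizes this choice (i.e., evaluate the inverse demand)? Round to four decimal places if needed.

MU_x = 8/x, MU_y = 1. Tangency: 8/x = P_x/P_y.
So x*(P_x,P_y) = 8·P_y/P_x, independent of income; and y* = (M − 8·P_y)/P_y.
Set x* = 52.8 in the demand function and solve for P_x: P_x = 1.

P_x = 1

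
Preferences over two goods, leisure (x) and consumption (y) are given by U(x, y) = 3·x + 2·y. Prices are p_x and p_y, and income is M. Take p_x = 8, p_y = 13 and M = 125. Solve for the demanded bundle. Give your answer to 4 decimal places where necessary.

x* = 15.625, y* = 0

Linear utility — the consumer picks whichever good has higher MU/price: 3/8 = 0.375 vs 2/13 = 0.1538.
x gives more utility per dollar, so spend all income on x: x* = M/p_x, y* = 0.
Numerically: x* = 15.625, y* = 0.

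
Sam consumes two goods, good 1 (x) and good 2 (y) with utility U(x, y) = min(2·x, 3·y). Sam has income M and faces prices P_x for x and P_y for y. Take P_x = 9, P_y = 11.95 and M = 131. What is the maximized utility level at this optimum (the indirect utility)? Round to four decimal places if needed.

Leontief preferences: the optimum is at the kink where x/3 = y/2, i.e. y = (2/3)·x.
Budget: P_x·x + P_y·(2/3)·x = M, so (3·P_x + 2·P_y)·x = 3·M.
Demand: x*(P_x,P_y,M) = 3·M/(3·P_x + 2·P_y), y* = 2·M/(3·P_x + 2·P_y).
Here 3·9 + 2·11.95 = 50.9, giving x* = 7.721 and y* = 5.1473.
Utility at the optimum: U(7.721, 5.1473) = 15.442.

V = 15.442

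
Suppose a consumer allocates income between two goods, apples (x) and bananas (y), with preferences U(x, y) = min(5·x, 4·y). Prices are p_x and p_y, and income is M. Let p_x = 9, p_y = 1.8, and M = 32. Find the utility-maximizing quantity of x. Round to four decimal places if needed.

With perfect complements, no substitution: consume in ratio x:y = 4:5.
Budget: p_x·x + p_y·(5/4)·x = M, so (4·p_x + 5·p_y)·x = 4·M.
Demand: x*(p_x,p_y,M) = 4·M/(4·p_x + 5·p_y), y* = 5·M/(4·p_x + 5·p_y).
Here 4·9 + 5·1.8 = 45, giving x* = 2.8444.

x* = 2.8444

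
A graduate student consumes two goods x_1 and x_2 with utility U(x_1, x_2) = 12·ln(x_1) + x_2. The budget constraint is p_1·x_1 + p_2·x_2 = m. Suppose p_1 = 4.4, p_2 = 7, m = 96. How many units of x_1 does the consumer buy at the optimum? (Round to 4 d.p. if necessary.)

x_1* = 19.0909

MU_x_1 = 12/x_1, MU_x_2 = 1. Tangency: 12/x_1 = p_1/p_2.
So x_1*(p_1,p_2) = 12·p_2/p_1, independent of income; and x_2* = (m − 12·p_2)/p_2.
At the given prices: x_1* = 12·7/4.4 = 19.0909.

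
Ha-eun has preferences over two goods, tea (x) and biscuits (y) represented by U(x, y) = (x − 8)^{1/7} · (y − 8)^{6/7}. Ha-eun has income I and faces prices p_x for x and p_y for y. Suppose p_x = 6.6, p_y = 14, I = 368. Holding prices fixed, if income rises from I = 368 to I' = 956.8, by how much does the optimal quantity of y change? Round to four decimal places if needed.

Substituting into the budget: x* = 8 + 1/7·(I − 8·p_x − 8·p_y)/p_x, and y* = 8 + 6/7·(…)/p_y.
Discretionary income = 368 − 8·6.6 − 8·14 = 203.2; y* = 8 + 6/7·203.2/14 = 20.4408.
At I' = 956.8: y* = 56.4898. Change: 56.4898 − 20.4408 = 36.049.

Δy* = 36.049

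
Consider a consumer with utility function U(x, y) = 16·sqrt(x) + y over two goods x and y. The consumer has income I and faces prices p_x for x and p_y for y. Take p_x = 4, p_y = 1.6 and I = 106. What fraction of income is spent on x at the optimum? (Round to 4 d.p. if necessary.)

share on x = 0.3864

MU_x = 8/√x, MU_y = 1. Tangency: 8/√x = p_x/p_y.
Solve: √x = 8·p_y/p_x, so x*(p_x,p_y) = (8·p_y/p_x)², and y* = (I − p_x·x*)/p_y.
Plugging in: x* = (8·1.6/4)² = 10.24, y* = 40.65.
Expenditure on x: 4·10.24 = 40.96; share = 0.3864.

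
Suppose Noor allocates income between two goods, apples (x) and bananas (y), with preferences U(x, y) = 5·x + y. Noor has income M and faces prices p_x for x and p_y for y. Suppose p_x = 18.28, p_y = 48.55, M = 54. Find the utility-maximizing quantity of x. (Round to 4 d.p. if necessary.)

x* = 2.954

Perfect substitutes: compare marginal utility per dollar. 5/p_x vs 1/p_y → 0.2735 vs 0.0206.
x gives more utility per dollar, so spend all income on x: x* = M/p_x, y* = 0.
Numerically: x* = 2.954, y* = 0.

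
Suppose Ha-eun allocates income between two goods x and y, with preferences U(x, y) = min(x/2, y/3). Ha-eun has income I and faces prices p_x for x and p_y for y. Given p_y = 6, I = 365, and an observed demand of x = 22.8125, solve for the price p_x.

p_x = 7

With perfect complements, no substitution: consume in ratio x:y = 2:3.
Budget: p_x·x + p_y·(3/2)·x = I, so (2·p_x + 3·p_y)·x = 2·I.
Demand: x*(p_x,p_y,I) = 2·I/(2·p_x + 3·p_y), y* = 3·I/(2·p_x + 3·p_y).
Set x* = 22.8125 in the demand function and solve for p_x: p_x = 7.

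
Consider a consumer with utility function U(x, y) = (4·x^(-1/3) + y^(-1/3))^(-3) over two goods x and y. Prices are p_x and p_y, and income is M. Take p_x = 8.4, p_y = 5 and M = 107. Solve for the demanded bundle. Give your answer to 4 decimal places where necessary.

x* = 9.7197, y* = 5.0709

MRS = MU_x/MU_y = 4·(y/x)^(4/3). Set equal to p_x/p_y.
Solve for the ratio: y/x = [(1/4)·p_x/p_y]^(0.75).
With the ratio pinned down, the budget gives x* = M/(p_x + p_y·(y/x)) and y* = (y/x)·x*.
Numerically y/x = 0.521719, so x* = 107/(8.4 + 5·0.521719) = 9.7197 and y* = 0.521719·9.7197 = 5.0709.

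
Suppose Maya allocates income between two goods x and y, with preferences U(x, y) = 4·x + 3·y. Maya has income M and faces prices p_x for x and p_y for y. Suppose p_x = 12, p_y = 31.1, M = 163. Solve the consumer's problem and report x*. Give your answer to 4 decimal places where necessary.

x* = 13.5833

x gives more utility per dollar, so spend all income on x: x* = M/p_x, y* = 0.
Numerically: x* = 13.5833, y* = 0.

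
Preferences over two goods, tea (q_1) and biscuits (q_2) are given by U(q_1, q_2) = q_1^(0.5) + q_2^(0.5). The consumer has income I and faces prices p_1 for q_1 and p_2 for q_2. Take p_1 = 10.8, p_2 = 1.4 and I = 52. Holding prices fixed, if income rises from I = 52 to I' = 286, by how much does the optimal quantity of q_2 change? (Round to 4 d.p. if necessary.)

Δq_2* = 147.9625

From the CES first-order condition, (q_2/q_1)^(0.5) = p_1/p_2.
Hence q_2/q_1 = (p_1/p_2)^(1/(0.5)), i.e. raised to the 2 power.
With the ratio pinned down, the budget gives q_1* = I/(p_1 + p_2·(q_2/q_1)) and q_2* = (q_2/q_1)·q_1*.
Numerically q_2/q_1 = 59.510204, so q_1* = 52/(10.8 + 1.4·59.510204) = 0.5525 and q_2* = 59.510204·0.5525 = 32.8806.
At I' = 286: q_2* = 180.8431. Change: 180.8431 − 32.8806 = 147.9625.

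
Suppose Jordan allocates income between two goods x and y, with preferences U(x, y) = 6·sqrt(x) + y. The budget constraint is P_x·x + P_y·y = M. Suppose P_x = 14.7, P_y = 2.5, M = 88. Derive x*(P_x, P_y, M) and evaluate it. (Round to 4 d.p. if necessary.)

Utility is quasi-linear in y; the FOC for x is 3/√x = P_x/P_y.
Thus x* = (3·P_y/P_x)² — independent of M — with the rest of income spent on y.
Plugging in: x* = (3·2.5/14.7)² = 0.2603.

x* = 0.2603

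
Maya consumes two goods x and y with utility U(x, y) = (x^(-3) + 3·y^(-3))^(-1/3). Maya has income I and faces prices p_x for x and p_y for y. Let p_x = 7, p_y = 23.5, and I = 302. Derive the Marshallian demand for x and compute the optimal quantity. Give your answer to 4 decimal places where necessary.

x* = 10.1178

MRS = MU_x/MU_y = (1/3)·(y/x)^(4). Set equal to p_x/p_y.
Solve for the ratio: y/x = [3·p_x/p_y]^(0.25).
With the ratio pinned down, the budget gives x* = I/(p_x + p_y·(y/x)) and y* = (y/x)·x*.
Numerically y/x = 0.972272, so x* = 302/(7 + 23.5·0.972272) = 10.1178.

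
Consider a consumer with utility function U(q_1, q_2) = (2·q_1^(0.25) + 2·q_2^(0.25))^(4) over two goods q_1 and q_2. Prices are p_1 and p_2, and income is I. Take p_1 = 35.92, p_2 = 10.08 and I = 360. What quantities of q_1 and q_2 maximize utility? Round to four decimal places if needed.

MRS = MU_q_1/MU_q_2 = (q_2/q_1)^(0.75). Set equal to p_1/p_2.
Solve for the ratio: q_2/q_1 = [p_1/p_2]^(4/3).
With the ratio pinned down, the budget gives q_1* = I/(p_1 + p_2·(q_2/q_1)) and q_2* = (q_2/q_1)·q_1*.
Numerically q_2/q_1 = 5.442951, so q_1* = 360/(35.92 + 10.08·5.442951) = 3.9654 and q_2* = 5.442951·3.9654 = 21.5836.

q_1* = 3.9654, q_2* = 21.5836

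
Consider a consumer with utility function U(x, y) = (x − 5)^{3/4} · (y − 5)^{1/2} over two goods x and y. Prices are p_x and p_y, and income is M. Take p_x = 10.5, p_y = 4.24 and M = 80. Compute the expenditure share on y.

MRS = (3/2)·(y−5)/(x−5). Tangency with p_x/p_y gives y−5 = (2/3)·(p_x/p_y)·(x−5).
Substituting into the budget: x* = 5 + 0.6·(M − 5·p_x − 5·p_y)/p_x, and y* = 5 + 0.4·(…)/p_y.
Discretionary income = 80 − 5·10.5 − 5·4.24 = 6.3; x* = 5 + 0.6·6.3/10.5 = 5.36; y* = 5 + 0.4·6.3/4.24 = 5.5943.
Expenditure on y: 4.24·5.5943 = 23.72; share = 0.2965.

share on y = 0.2965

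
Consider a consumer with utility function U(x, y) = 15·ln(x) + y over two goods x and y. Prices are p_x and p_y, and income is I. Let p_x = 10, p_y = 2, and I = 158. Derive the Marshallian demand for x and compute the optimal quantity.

MU_x = 15/x, MU_y = 1. Tangency: 15/x = p_x/p_y.
So x*(p_x,p_y) = 15·p_y/p_x, independent of income; and y* = (I − 15·p_y)/p_y.
At the given prices: x* = 15·2/10 = 3.

x* = 3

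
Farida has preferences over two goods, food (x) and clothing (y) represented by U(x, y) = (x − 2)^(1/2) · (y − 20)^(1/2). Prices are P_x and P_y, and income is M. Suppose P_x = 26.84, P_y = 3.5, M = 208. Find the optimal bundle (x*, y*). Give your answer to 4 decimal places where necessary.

x* = 3.5708, y* = 32.0457

Let x' = x−2, y' = y−20. MRS = y'/x' = P_x/P_y.
Substituting into the budget: x* = 2 + 0.5·(M − 2·P_x − 20·P_y)/P_x, and y* = 20 + 0.5·(…)/P_y.
Discretionary income = 208 − 2·26.84 − 20·3.5 = 84.32; x* = 2 + 0.5·84.32/26.84 = 3.5708; y* = 20 + 0.5·84.32/3.5 = 32.0457.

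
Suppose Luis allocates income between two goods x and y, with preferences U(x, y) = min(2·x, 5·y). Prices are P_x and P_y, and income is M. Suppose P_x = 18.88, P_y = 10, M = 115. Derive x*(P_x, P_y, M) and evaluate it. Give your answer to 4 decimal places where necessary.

Here 5·18.88 + 2·10 = 114.4, giving x* = 5.0262.

x* = 5.0262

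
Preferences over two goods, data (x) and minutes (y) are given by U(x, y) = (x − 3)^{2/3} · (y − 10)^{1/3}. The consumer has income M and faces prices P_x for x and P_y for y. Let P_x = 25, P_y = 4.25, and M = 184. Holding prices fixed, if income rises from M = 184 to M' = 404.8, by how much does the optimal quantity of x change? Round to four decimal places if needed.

Δx* = 5.888

This is Cobb-Douglas in (x−3, y−10): tangency gives 2/3·P_y·(y−10) = 1/3·P_x·(x−3).
Substituting into the budget: x* = 3 + 2/3·(M − 3·P_x − 10·P_y)/P_x, and y* = 10 + 1/3·(…)/P_y.
Discretionary income = 184 − 3·25 − 10·4.25 = 66.5; x* = 3 + 2/3·66.5/25 = 4.7733.
At M' = 404.8: x* = 10.6613. Change: 10.6613 − 4.7733 = 5.888.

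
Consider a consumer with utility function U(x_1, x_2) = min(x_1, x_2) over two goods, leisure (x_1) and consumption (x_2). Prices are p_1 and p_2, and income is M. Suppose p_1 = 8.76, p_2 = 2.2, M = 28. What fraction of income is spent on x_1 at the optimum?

Leontief preferences: the optimum is at the kink where x_1/1 = x_2/1, i.e. x_2 = x_1.
Budget: p_1·x_1 + p_2·x_1 = M, so (p_1 + p_2)·x_1 = M.
Demand: x_1*(p_1,p_2,M) = M/(p_1 + p_2), x_2* = M/(p_1 + p_2).
Here 8.76 + 2.2 = 10.96, giving x_1* = 2.5547 and x_2* = 2.5547.
Expenditure on x_1: 8.76·2.5547 = 22.3796; share = 0.7993.

share on x_1 = 0.7993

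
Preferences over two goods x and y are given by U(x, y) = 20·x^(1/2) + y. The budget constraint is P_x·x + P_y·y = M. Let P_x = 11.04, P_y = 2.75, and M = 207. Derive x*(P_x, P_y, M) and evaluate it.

Utility is quasi-linear in y; the FOC for x is 10/√x = P_x/P_y.
Solve: √x = 10·P_y/P_x, so x*(P_x,P_y) = (10·P_y/P_x)², and y* = (M − P_x·x*)/P_y.
Plugging in: x* = (10·2.75/11.04)² = 6.2048.

x* = 6.2048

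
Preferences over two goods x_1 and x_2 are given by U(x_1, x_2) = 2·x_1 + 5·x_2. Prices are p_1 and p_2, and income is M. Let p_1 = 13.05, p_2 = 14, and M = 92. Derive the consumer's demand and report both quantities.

Numerically: x_1* = 0, x_2* = 6.5714.

x_1* = 0, x_2* = 6.5714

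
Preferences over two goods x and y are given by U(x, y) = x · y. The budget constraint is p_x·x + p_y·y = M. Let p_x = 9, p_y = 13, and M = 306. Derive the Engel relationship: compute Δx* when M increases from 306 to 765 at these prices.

The MRS is y/x. Set MRS = p_x/p_y.
So p_y·y = p_x·x; combined with the budget, a share 0.5 of income goes to x.
Demand: x*(p_x,p_y,M) = 0.5·M/p_x and y* = 0.5·M/p_y.
At p_x=9, p_y=13, M=306: x* = 0.5·306/9 = 17.
At M' = 765: x* = 42.5. Change: 42.5 − 17 = 25.5.

Δx* = 25.5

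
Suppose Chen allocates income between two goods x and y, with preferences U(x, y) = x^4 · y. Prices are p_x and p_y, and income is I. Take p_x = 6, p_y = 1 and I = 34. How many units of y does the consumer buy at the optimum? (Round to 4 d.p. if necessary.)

Demand: x*(p_x,p_y,I) = 0.8·I/p_x and y* = 0.2·I/p_y.
At p_x=6, p_y=1, I=34: y* = 0.2·34/1 = 6.8.

y* = 6.8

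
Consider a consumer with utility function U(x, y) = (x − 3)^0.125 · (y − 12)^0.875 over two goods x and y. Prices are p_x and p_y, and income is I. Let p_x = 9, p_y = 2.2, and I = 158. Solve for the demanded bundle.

x* = 4.4528, y* = 53.6023

This is Cobb-Douglas in (x−3, y−12): tangency gives 0.125·p_y·(y−12) = 0.875·p_x·(x−3).
After buying the subsistence bundle (3, 12), a share 0.125 of the remaining income goes to x: x* = 3 + 0.125·(I − 3p_x − 12p_y)/p_x.
Discretionary income = 158 − 3·9 − 12·2.2 = 104.6; x* = 3 + 0.125·104.6/9 = 4.4528; y* = 12 + 0.875·104.6/2.2 = 53.6023.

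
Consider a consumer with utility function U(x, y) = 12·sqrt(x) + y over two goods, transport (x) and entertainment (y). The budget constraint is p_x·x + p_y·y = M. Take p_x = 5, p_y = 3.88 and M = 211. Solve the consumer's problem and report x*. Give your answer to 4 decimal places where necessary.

x* = 21.6783

Utility is quasi-linear in y; the FOC for x is 6/√x = p_x/p_y.
Thus x* = (6·p_y/p_x)² — independent of M — with the rest of income spent on y.
Plugging in: x* = (6·3.88/5)² = 21.6783.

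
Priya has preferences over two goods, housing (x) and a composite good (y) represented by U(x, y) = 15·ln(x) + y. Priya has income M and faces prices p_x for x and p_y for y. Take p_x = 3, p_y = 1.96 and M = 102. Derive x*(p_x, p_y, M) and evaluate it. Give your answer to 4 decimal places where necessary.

x* = 9.8

So x*(p_x,p_y) = 15·p_y/p_x, independent of income; and y* = (M − 15·p_y)/p_y.
At the given prices: x* = 15·1.96/3 = 9.8.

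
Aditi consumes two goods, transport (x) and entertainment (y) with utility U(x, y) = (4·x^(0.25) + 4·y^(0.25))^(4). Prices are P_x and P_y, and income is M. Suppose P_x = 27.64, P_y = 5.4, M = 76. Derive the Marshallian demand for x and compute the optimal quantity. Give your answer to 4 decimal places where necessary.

x* = 1.0096

Substitute y = (y/x)·x into the budget: x* = M/(P_x + P_y·(y/x)).
Numerically y/x = 8.82116, so x* = 76/(27.64 + 5.4·8.82116) = 1.0096.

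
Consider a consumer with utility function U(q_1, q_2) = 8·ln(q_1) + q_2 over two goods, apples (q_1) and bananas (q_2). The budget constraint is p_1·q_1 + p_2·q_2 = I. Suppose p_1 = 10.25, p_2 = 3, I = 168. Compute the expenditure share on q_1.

So q_1*(p_1,p_2) = 8·p_2/p_1, independent of income; and q_2* = (I − 8·p_2)/p_2.
At the given prices: q_1* = 8·3/10.25 = 2.3415, and q_2* = 48.
Expenditure on q_1: 10.25·2.3415 = 24; share = 0.1429.

share on q_1 = 0.1429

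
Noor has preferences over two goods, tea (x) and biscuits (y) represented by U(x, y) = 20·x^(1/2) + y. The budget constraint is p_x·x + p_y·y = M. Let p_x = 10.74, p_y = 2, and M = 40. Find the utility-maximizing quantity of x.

x* = 3.4678

MU_x = 10/√x, MU_y = 1. Tangency: 10/√x = p_x/p_y.
Thus x* = (10·p_y/p_x)² — independent of M — with the rest of income spent on y.
Plugging in: x* = (10·2/10.74)² = 3.4678.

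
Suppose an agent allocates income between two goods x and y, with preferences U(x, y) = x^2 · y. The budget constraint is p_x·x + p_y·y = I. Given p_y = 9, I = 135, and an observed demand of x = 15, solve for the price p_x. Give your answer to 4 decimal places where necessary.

p_x = 6

Tangency: MRS = 2·y/x = p_x/p_y.
So 2·p_y·y = p_x·x; combined with the budget, a share 2/3 of income goes to x.
Demand: x*(p_x,p_y,I) = 2/3·I/p_x and y* = 1/3·I/p_y.
Set x* = 15 in the demand function and solve for p_x: p_x = 6.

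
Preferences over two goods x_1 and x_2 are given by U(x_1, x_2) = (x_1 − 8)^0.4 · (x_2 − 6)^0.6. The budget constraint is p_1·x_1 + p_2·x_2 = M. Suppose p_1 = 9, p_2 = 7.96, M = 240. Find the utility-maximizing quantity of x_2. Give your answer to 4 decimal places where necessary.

x_2* = 15.0633

MRS = (2/3)·(x_2−6)/(x_1−8). Tangency with p_1/p_2 gives x_2−6 = (3/2)·(p_1/p_2)·(x_1−8).
Substituting into the budget: x_1* = 8 + 0.4·(M − 8·p_1 − 6·p_2)/p_1, and x_2* = 6 + 0.6·(…)/p_2.
Discretionary income = 240 − 8·9 − 6·7.96 = 120.24; x_2* = 6 + 0.6·120.24/7.96 = 15.0633.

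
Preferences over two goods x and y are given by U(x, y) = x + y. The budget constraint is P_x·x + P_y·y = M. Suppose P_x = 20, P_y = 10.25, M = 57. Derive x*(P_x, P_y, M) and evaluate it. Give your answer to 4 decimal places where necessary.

x* = 0

Perfect substitutes: compare marginal utility per dollar. 1/P_x vs 1/P_y → 0.05 vs 0.0976.
y gives more utility per dollar, so spend all income on y: y* = M/P_y, x* = 0.
Numerically: x* = 0, y* = 5.561.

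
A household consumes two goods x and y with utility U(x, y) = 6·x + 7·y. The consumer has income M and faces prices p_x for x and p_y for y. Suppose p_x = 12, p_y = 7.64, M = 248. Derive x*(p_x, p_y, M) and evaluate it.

x* = 0

y gives more utility per dollar, so spend all income on y: y* = M/p_y, x* = 0.
Numerically: x* = 0, y* = 32.4607.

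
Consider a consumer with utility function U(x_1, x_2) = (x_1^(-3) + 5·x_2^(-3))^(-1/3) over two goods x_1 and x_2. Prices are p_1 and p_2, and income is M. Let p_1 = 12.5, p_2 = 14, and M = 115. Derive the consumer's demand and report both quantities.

Numerically x_2/x_1 = 1.453577, so x_1* = 115/(12.5 + 14·1.453577) = 3.5008 and x_2* = 1.453577·3.5008 = 5.0886.

x_1* = 3.5008, x_2* = 5.0886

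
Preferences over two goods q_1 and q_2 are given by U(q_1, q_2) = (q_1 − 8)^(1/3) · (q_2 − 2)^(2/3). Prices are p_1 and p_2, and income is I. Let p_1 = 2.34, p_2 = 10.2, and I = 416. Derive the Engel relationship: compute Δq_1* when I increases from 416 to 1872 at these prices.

Δq_1* = 207.4074

Substituting into the budget: q_1* = 8 + 1/3·(I − 8·p_1 − 2·p_2)/p_1, and q_2* = 2 + 2/3·(…)/p_2.
Discretionary income = 416 − 8·2.34 − 2·10.2 = 376.88; q_1* = 8 + 1/3·376.88/2.34 = 61.6866.
At I' = 1872: q_1* = 269.094. Change: 269.094 − 61.6866 = 207.4074.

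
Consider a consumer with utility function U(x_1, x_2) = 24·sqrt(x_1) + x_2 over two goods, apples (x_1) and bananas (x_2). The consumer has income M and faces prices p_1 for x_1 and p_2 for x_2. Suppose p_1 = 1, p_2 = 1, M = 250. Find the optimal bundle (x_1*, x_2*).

x_1* = 144, x_2* = 106

Utility is quasi-linear in x_2; the FOC for x_1 is 12/√x_1 = p_1/p_2.
Solve: √x_1 = 12·p_2/p_1, so x_1*(p_1,p_2) = (12·p_2/p_1)², and x_2* = (M − p_1·x_1*)/p_2.
Plugging in: x_1* = (12·1/1)² = 144, x_2* = 106.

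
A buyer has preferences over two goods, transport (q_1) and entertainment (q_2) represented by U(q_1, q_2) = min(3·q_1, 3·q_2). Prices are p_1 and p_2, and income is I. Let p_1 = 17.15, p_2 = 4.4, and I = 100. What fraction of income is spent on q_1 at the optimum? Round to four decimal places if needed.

With perfect complements, no substitution: consume in ratio q_1:q_2 = 3:3.
Budget: p_1·q_1 + p_2·q_1 = I, so (3·p_1 + 3·p_2)·q_1 = 3·I.
Demand: q_1*(p_1,p_2,I) = 3·I/(3·p_1 + 3·p_2), q_2* = 3·I/(3·p_1 + 3·p_2).
Here 3·17.15 + 3·4.4 = 64.65, giving q_1* = 4.6404 and q_2* = 4.6404.
Expenditure on q_1: 17.15·4.6404 = 79.5824; share = 0.7958.

share on q_1 = 0.7958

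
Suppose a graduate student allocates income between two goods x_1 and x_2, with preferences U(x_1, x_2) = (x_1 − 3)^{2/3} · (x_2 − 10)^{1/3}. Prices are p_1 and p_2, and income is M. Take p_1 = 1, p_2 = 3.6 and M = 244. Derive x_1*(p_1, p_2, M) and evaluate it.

x_1* = 139.6667

This is Cobb-Douglas in (x_1−3, x_2−10): tangency gives 2/3·p_2·(x_2−10) = 1/3·p_1·(x_1−3).
Substituting into the budget: x_1* = 3 + 2/3·(M − 3·p_1 − 10·p_2)/p_1, and x_2* = 10 + 1/3·(…)/p_2.
Discretionary income = 244 − 3·1 − 10·3.6 = 205; x_1* = 3 + 2/3·205/1 = 139.6667.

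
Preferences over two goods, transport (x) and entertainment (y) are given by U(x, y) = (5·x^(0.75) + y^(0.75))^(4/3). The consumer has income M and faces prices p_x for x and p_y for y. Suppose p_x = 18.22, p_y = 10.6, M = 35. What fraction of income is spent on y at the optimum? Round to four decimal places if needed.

MRS = MU_x/MU_y = 5·(y/x)^(0.25). Set equal to p_x/p_y.
Solve for the ratio: y/x = [(1/5)·p_x/p_y]^(4).
With the ratio pinned down, the budget gives x* = M/(p_x + p_y·(y/x)) and y* = (y/x)·x*.
Numerically y/x = 0.013967, so x* = 35/(18.22 + 10.6·0.013967) = 1.9055 and y* = 0.013967·1.9055 = 0.0266.
Expenditure on y: 10.6·0.0266 = 0.2821; share = 0.0081.

share on y = 0.0081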